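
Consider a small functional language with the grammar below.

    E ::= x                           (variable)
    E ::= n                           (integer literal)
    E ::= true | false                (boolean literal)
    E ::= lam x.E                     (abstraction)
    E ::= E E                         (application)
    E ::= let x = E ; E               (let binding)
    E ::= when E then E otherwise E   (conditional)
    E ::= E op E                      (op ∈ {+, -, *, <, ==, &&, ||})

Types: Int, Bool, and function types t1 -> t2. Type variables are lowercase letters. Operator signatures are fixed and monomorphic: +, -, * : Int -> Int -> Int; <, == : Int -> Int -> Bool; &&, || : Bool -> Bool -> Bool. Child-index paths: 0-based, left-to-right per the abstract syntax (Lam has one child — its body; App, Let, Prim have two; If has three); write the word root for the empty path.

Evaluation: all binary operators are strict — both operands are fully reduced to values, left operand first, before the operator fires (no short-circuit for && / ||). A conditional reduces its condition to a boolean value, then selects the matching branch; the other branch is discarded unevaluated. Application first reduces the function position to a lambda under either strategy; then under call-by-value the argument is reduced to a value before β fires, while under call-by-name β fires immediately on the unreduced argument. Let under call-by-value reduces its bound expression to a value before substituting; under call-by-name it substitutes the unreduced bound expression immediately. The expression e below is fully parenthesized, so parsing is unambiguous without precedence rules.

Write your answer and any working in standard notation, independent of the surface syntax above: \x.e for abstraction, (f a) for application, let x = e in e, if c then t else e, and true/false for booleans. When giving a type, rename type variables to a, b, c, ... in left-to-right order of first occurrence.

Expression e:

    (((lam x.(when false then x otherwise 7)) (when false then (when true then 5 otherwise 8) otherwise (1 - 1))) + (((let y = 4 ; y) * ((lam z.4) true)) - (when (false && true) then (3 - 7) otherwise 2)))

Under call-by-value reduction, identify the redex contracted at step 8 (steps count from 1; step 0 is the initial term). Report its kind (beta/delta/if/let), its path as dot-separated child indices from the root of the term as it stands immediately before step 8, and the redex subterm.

Answer: delta at 1.1.0 : (false && true)

Working:
step 0: (((\x.(if false then x else 7)) (if false then (if true then 5 else 8) else (1 - 1))) + (((let y = 4 in y) * ((\z.4) true)) - (if (false && true) then (3 - 7) else 2)))
step 1: [if@0.1] (((\x.(if false then x else 7)) (1 - 1)) + (((let y = 4 in y) * ((\z.4) true)) - (if (false && true) then (3 - 7) else 2)))
step 2: [delta@0.1] (((\x.(if false then x else 7)) 0) + (((let y = 4 in y) * ((\z.4) true)) - (if (false && true) then (3 - 7) else 2)))
step 3: [beta@0] ((if false then 0 else 7) + (((let y = 4 in y) * ((\z.4) true)) - (if (false && true) then (3 - 7) else 2)))
step 4: [if@0] (7 + (((let y = 4 in y) * ((\z.4) true)) - (if (false && true) then (3 - 7) else 2)))
step 5: [let@1.0.0] (7 + ((4 * ((\z.4) true)) - (if (false && true) then (3 - 7) else 2)))
step 6: [beta@1.0.1] (7 + ((4 * 4) - (if (false && true) then (3 - 7) else 2)))
step 7: [delta@1.0] (7 + (16 - (if (false && true) then (3 - 7) else 2)))
step 8: [delta@1.1.0] (7 + (16 - (if false then (3 - 7) else 2)))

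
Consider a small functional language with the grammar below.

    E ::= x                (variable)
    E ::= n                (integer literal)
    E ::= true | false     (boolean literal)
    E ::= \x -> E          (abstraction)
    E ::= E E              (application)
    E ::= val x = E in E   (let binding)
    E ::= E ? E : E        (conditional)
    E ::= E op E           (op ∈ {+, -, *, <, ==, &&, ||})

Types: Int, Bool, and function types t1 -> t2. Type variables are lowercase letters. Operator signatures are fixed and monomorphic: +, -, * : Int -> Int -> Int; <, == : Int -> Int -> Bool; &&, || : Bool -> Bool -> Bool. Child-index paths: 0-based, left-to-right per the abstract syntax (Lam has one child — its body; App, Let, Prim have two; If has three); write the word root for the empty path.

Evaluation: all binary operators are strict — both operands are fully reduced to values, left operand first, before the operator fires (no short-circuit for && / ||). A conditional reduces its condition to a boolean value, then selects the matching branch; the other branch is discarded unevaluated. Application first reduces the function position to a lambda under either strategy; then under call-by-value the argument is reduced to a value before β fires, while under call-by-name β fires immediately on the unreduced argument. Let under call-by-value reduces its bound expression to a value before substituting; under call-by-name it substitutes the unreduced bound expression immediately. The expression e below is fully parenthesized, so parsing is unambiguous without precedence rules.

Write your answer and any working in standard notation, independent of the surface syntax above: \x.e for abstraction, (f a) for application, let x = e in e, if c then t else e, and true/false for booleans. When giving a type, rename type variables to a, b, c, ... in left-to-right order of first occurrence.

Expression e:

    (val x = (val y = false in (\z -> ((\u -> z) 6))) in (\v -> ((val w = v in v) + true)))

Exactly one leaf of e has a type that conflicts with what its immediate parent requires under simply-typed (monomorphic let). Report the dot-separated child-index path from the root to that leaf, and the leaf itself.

Trace:
let y : Bool
z : a
\u._ : b -> a
  unify b -> a ~ Int -> c
  unify b ~ Int
  unify a ~ c
_ _ : c
\z._ : c -> c
let x : c -> c
v : d
let w : d
v : d
  unify d ~ Int
  unify Bool ~ Int
  FAIL: mismatch Bool ~ Int

Answer: 1.0.1 : true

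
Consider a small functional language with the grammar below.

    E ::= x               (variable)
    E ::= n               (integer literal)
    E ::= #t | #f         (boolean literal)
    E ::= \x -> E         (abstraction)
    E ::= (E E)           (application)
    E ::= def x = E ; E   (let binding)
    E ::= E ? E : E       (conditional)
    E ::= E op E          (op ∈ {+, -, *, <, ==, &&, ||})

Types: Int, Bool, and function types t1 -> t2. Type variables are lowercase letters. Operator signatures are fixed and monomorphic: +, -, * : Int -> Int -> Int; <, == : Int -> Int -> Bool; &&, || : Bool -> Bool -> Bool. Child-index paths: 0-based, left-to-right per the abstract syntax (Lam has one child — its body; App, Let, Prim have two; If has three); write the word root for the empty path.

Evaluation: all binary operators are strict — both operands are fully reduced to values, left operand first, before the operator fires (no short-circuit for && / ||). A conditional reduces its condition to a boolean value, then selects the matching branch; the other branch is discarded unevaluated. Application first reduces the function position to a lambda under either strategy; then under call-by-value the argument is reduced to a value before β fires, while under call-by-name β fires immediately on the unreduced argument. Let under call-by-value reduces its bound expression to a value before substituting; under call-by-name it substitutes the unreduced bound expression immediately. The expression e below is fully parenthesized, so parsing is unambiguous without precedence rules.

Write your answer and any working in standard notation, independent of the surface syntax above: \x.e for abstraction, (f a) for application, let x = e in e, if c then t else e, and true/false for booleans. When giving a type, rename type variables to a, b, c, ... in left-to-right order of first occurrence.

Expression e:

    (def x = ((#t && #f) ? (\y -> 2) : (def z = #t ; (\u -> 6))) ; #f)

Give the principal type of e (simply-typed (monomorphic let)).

Working:
  unify Bool ~ Bool
  unify Bool ~ Bool
  unify Bool ~ Bool
\y._ : a -> Int
let z : Bool
\u._ : b -> Int
  unify a -> Int ~ b -> Int
  unify a ~ b
  unify Int ~ Int
let x : b -> Int

Answer: Bool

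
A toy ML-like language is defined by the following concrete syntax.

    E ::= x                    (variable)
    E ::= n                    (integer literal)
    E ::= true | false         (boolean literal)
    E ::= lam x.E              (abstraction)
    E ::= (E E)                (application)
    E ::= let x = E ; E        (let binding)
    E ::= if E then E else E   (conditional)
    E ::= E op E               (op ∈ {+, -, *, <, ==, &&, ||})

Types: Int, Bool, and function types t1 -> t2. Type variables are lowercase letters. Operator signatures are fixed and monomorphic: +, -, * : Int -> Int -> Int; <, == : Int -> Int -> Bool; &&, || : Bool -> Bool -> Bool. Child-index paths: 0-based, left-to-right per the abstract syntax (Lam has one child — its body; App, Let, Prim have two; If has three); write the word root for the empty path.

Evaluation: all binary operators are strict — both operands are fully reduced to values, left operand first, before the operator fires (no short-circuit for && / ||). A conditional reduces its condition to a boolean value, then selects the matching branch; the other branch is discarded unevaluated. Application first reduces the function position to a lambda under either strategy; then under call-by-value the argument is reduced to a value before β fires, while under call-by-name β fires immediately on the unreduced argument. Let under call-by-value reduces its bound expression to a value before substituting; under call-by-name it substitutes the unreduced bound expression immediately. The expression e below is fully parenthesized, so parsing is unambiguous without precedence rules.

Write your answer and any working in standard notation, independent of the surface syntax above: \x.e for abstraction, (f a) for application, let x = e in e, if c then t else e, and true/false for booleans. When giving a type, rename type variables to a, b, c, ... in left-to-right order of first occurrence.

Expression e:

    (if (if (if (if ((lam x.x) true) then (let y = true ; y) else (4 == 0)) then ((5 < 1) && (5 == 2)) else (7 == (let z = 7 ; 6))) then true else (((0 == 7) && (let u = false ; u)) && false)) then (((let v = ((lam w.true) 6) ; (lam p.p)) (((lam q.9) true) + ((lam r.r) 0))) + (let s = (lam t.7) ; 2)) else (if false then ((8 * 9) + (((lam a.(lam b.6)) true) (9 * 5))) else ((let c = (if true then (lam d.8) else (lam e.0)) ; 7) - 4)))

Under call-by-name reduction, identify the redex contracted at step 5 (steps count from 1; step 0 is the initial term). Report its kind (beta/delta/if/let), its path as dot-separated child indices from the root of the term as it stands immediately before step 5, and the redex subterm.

Answer: delta at 0.0.0 : (5 < 1)

Working:
step 0: (if (if (if (if ((\x.x) true) then (let y = true in y) else (4 == 0)) then ((5 < 1) && (5 == 2)) else (7 == (let z = 7 in 6))) then true else (((0 == 7) && (let u = false in u)) && false)) then (((let v = ((\w.true) 6) in (\p.p)) (((\q.9) true) + ((\r.r) 0))) + (let s = (\t.7) in 2)) else (if false then ((8 * 9) + (((\a.(\b.6)) true) (9 * 5))) else ((let c = (if true then (\d.8) else (\e.0)) in 7) - 4)))
step 1: [beta@0.0.0.0] (if (if (if (if true then (let y = true in y) else (4 == 0)) then ((5 < 1) && (5 == 2)) else (7 == (let z = 7 in 6))) then true else (((0 == 7) && (let u = false in u)) && false)) then (((let v = ((\w.true) 6) in (\p.p)) (((\q.9) true) + ((\r.r) 0))) + (let s = (\t.7) in 2)) else (if false then ((8 * 9) + (((\a.(\b.6)) true) (9 * 5))) else ((let c = (if true then (\d.8) else (\e.0)) in 7) - 4)))
step 2: [if@0.0.0] (if (if (if (let y = true in y) then ((5 < 1) && (5 == 2)) else (7 == (let z = 7 in 6))) then true else (((0 == 7) && (let u = false in u)) && false)) then (((let v = ((\w.true) 6) in (\p.p)) (((\q.9) true) + ((\r.r) 0))) + (let s = (\t.7) in 2)) else (if false then ((8 * 9) + (((\a.(\b.6)) true) (9 * 5))) else ((let c = (if true then (\d.8) else (\e.0)) in 7) - 4)))
step 3: [let@0.0.0] (if (if (if true then ((5 < 1) && (5 == 2)) else (7 == (let z = 7 in 6))) then true else (((0 == 7) && (let u = false in u)) && false)) then (((let v = ((\w.true) 6) in (\p.p)) (((\q.9) true) + ((\r.r) 0))) + (let s = (\t.7) in 2)) else (if false then ((8 * 9) + (((\a.(\b.6)) true) (9 * 5))) else ((let c = (if true then (\d.8) else (\e.0)) in 7) - 4)))
step 4: [if@0.0] (if (if ((5 < 1) && (5 == 2)) then true else (((0 == 7) && (let u = false in u)) && false)) then (((let v = ((\w.true) 6) in (\p.p)) (((\q.9) true) + ((\r.r) 0))) + (let s = (\t.7) in 2)) else (if false then ((8 * 9) + (((\a.(\b.6)) true) (9 * 5))) else ((let c = (if true then (\d.8) else (\e.0)) in 7) - 4)))
step 5: [delta@0.0.0] (if (if (false && (5 == 2)) then true else (((0 == 7) && (let u = false in u)) && false)) then (((let v = ((\w.true) 6) in (\p.p)) (((\q.9) true) + ((\r.r) 0))) + (let s = (\t.7) in 2)) else (if false then ((8 * 9) + (((\a.(\b.6)) true) (9 * 5))) else ((let c = (if true then (\d.8) else (\e.0)) in 7) - 4)))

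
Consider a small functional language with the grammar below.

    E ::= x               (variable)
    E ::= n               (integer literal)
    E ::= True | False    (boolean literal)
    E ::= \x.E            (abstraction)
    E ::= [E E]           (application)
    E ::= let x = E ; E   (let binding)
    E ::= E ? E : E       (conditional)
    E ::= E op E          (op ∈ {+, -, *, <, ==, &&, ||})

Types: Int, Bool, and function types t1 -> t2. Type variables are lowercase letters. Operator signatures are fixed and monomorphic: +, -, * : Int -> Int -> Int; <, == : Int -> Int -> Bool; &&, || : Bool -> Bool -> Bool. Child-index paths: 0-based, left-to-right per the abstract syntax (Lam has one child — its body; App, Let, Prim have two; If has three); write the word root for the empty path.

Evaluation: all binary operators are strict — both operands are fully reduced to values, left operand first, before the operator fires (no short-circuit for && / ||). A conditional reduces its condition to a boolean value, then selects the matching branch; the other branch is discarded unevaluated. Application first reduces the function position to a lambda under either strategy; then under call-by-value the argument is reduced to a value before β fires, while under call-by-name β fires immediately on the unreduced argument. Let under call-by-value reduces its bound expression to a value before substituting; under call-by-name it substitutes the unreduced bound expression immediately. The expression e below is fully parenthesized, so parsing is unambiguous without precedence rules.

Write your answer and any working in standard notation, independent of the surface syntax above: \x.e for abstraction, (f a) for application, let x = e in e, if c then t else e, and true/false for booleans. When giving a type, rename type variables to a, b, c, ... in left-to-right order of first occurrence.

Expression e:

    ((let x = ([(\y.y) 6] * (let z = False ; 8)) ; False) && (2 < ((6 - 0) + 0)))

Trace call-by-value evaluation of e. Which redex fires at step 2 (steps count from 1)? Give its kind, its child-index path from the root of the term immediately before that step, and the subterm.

Answer: let at 0.0.1 : (let z = false in 8)

Trace:
step 0: ((let x = (((\y.y) 6) * (let z = false in 8)) in false) && (2 < ((6 - 0) + 0)))
step 1: [beta@0.0.0] ((let x = (6 * (let z = false in 8)) in false) && (2 < ((6 - 0) + 0)))
step 2: [let@0.0.1] ((let x = (6 * 8) in false) && (2 < ((6 - 0) + 0)))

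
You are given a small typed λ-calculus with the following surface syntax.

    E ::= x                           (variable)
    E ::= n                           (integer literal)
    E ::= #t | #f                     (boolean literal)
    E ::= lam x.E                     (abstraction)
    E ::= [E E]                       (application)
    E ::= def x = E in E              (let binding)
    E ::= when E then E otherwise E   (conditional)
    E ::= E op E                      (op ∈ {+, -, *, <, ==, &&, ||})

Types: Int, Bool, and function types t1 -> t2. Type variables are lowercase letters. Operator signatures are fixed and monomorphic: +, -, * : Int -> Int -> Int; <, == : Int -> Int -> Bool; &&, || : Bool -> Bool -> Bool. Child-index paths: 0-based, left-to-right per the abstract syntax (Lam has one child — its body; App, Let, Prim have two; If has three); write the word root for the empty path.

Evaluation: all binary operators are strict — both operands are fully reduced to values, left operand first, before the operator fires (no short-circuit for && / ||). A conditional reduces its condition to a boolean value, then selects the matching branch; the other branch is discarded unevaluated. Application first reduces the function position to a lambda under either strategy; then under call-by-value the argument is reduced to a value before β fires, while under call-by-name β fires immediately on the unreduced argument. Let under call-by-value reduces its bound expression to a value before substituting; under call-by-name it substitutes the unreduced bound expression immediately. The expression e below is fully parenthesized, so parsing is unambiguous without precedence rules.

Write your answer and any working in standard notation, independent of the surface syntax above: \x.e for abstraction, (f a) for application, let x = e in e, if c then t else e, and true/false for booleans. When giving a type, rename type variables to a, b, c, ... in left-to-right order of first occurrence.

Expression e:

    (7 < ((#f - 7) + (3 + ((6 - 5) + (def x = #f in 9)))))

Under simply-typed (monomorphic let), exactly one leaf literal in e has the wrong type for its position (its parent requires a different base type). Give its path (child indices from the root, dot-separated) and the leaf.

Working:
  unify Int ~ Int
  unify Bool ~ Int
  FAIL: mismatch Bool ~ Int

Answer: 1.0.0 : false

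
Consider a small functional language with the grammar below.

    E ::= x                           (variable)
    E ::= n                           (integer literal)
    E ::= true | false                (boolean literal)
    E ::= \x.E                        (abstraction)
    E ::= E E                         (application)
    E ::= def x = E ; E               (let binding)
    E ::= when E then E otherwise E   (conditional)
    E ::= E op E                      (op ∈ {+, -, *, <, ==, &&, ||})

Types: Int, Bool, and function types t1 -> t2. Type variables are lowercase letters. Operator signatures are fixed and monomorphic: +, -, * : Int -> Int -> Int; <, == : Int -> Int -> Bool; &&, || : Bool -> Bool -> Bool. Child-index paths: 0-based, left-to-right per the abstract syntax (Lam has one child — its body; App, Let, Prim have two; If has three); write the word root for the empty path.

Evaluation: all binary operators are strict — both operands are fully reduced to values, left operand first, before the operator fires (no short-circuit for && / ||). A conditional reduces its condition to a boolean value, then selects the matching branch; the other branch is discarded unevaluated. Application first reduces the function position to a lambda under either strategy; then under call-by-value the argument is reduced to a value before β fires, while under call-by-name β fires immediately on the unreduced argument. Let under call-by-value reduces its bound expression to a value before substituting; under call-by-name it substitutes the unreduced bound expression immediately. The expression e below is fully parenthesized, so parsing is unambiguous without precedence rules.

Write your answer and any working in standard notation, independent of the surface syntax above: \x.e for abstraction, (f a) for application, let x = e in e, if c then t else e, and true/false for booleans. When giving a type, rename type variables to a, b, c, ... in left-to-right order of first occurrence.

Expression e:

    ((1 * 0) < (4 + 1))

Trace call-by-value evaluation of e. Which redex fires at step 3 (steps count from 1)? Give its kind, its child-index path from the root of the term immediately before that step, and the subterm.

Trace:
step 0: ((1 * 0) < (4 + 1))
step 1: [delta@0] (0 < (4 + 1))
step 2: [delta@1] (0 < 5)
step 3: [delta@root] true

Answer: delta at root : (0 < 5)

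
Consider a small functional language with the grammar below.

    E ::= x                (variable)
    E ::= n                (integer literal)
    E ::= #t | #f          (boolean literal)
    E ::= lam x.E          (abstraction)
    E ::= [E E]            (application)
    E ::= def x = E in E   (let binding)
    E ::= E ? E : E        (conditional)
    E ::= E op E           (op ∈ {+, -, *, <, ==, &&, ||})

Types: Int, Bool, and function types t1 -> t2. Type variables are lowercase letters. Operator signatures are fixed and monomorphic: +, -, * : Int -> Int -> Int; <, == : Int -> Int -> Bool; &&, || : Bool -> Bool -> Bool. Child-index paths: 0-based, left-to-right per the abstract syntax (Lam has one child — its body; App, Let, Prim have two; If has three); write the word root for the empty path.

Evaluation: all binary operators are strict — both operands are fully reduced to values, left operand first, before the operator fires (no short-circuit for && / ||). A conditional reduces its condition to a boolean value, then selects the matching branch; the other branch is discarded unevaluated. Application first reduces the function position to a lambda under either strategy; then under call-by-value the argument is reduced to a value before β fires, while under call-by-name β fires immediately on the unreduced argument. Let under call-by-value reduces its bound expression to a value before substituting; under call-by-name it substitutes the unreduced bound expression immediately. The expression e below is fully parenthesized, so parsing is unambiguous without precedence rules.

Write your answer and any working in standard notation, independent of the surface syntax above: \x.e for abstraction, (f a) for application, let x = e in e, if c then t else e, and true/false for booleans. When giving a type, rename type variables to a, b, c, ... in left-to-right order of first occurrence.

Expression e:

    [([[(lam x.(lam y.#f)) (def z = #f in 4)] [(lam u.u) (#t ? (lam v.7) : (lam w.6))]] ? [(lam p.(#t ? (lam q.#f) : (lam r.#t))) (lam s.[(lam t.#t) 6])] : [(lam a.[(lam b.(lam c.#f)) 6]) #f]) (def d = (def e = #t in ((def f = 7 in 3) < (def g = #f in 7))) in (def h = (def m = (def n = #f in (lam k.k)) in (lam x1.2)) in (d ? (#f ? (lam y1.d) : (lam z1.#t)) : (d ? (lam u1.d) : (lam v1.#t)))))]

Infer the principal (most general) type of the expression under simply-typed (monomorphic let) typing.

Answer: Bool

Trace:
\y._ : b -> Bool
\x._ : a -> b -> Bool
let z : Bool
  unify a -> b -> Bool ~ Int -> c
  unify a ~ Int
  unify b -> Bool ~ c
_ _ : b -> Bool
u : d
\u._ : d -> d
  unify Bool ~ Bool
\v._ : e -> Int
\w._ : f -> Int
  unify e -> Int ~ f -> Int
  unify e ~ f
  unify Int ~ Int
  unify d -> d ~ (f -> Int) -> g
  unify d ~ f -> Int
  unify f -> Int ~ g
_ _ : f -> Int
  unify b -> Bool ~ (f -> Int) -> h
  unify b ~ f -> Int
  unify Bool ~ h
_ _ : Bool
  unify Bool ~ Bool
  unify Bool ~ Bool
\q._ : j -> Bool
\r._ : k -> Bool
  unify j -> Bool ~ k -> Bool
  unify j ~ k
  unify Bool ~ Bool
\p._ : i -> k -> Bool
\t._ : m -> Bool
  unify m -> Bool ~ Int -> n
  unify m ~ Int
  unify Bool ~ n
_ _ : Bool
\s._ : l -> Bool
  unify i -> k -> Bool ~ (l -> Bool) -> o
  unify i ~ l -> Bool
  unify k -> Bool ~ o
_ _ : k -> Bool
\c._ : r -> Bool
\b._ : q -> r -> Bool
  unify q -> r -> Bool ~ Int -> s
  unify q ~ Int
  unify r -> Bool ~ s
_ _ : r -> Bool
\a._ : p -> r -> Bool
  unify p -> r -> Bool ~ Bool -> t
  unify p ~ Bool
  unify r -> Bool ~ t
_ _ : r -> Bool
  unify k -> Bool ~ r -> Bool
  unify k ~ r
  unify Bool ~ Bool
let e : Bool
let f : Int
  unify Int ~ Int
let g : Bool
  unify Int ~ Int
let d : Bool
let n : Bool
k : u
\k._ : u -> u
let m : u -> u
\x1._ : v -> Int
let h : v -> Int
d : Bool
  unify Bool ~ Bool
  unify Bool ~ Bool
d : Bool
\y1._ : w -> Bool
\z1._ : x -> Bool
  unify w -> Bool ~ x -> Bool
  unify w ~ x
  unify Bool ~ Bool
d : Bool
  unify Bool ~ Bool
d : Bool
\u1._ : y -> Bool
\v1._ : z -> Bool
  unify y -> Bool ~ z -> Bool
  unify y ~ z
  unify Bool ~ Bool
  unify x -> Bool ~ z -> Bool
  unify x ~ z
  unify Bool ~ Bool
  unify r -> Bool ~ (z -> Bool) -> t26
  unify r ~ z -> Bool
  unify Bool ~ t26
_ _ : Bool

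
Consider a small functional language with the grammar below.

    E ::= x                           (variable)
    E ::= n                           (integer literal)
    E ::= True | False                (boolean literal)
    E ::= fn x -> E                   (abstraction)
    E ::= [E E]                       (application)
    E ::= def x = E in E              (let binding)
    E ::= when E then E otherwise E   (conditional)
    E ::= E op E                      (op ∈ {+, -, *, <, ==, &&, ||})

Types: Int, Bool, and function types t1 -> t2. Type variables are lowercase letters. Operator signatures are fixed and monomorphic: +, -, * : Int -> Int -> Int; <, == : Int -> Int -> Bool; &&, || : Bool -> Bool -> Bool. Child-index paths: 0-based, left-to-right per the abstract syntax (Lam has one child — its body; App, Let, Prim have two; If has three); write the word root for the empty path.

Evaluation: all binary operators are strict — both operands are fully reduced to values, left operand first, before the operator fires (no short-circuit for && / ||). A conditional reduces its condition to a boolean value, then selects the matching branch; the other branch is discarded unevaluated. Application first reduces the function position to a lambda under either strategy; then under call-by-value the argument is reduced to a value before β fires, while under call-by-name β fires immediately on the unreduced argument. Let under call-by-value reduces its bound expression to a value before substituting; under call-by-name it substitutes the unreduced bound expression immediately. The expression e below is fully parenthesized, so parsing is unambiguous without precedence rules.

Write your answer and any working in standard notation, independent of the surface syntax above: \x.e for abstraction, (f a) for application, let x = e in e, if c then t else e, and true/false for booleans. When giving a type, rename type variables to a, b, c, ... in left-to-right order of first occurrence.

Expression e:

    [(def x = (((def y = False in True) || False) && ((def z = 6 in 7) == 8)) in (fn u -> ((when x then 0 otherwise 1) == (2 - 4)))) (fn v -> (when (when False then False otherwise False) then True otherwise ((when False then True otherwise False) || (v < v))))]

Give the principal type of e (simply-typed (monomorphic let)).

Working:
let y : Bool
  unify Bool ~ Bool
  unify Bool ~ Bool
  unify Bool ~ Bool
let z : Int
  unify Int ~ Int
  unify Int ~ Int
  unify Bool ~ Bool
let x : Bool
x : Bool
  unify Bool ~ Bool
  unify Int ~ Int
  unify Int ~ Int
  unify Int ~ Int
  unify Int ~ Int
  unify Int ~ Int
\u._ : a -> Bool
  unify Bool ~ Bool
  unify Bool ~ Bool
  unify Bool ~ Bool
  unify Bool ~ Bool
  unify Bool ~ Bool
  unify Bool ~ Bool
v : b
  unify b ~ Int
v : Int
  unify Int ~ Int
  unify Bool ~ Bool
  unify Bool ~ Bool
\v._ : Int -> Bool
  unify a -> Bool ~ (Int -> Bool) -> c
  unify a ~ Int -> Bool
  unify Bool ~ c
_ _ : Bool

Answer: Bool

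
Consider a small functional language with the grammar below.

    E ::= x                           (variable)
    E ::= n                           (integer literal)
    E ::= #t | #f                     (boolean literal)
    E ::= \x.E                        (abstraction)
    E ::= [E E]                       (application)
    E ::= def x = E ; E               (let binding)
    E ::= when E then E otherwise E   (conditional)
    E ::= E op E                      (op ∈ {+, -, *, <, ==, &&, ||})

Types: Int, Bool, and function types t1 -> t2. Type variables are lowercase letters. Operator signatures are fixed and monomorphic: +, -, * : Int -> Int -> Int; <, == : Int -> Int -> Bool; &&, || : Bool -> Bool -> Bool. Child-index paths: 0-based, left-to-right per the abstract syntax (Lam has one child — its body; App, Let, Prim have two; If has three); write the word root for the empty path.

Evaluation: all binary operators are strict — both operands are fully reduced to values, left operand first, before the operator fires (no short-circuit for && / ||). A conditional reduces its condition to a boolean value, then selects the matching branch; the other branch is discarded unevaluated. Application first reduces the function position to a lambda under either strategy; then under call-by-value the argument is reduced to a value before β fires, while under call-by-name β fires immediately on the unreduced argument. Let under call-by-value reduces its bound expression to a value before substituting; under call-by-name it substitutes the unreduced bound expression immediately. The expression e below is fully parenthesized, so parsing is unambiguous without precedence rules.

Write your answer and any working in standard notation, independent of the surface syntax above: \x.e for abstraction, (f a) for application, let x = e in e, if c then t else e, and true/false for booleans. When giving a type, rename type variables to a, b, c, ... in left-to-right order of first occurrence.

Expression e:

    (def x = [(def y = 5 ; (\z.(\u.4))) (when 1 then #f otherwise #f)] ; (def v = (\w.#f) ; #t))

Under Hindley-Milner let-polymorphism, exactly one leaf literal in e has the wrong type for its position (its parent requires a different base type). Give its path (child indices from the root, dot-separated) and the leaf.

Answer: 0.1.0 : 1

Trace:
let y : Int
\u._ : b -> Int
\z._ : a -> b -> Int
  unify Int ~ Bool
  FAIL: mismatch Int ~ Bool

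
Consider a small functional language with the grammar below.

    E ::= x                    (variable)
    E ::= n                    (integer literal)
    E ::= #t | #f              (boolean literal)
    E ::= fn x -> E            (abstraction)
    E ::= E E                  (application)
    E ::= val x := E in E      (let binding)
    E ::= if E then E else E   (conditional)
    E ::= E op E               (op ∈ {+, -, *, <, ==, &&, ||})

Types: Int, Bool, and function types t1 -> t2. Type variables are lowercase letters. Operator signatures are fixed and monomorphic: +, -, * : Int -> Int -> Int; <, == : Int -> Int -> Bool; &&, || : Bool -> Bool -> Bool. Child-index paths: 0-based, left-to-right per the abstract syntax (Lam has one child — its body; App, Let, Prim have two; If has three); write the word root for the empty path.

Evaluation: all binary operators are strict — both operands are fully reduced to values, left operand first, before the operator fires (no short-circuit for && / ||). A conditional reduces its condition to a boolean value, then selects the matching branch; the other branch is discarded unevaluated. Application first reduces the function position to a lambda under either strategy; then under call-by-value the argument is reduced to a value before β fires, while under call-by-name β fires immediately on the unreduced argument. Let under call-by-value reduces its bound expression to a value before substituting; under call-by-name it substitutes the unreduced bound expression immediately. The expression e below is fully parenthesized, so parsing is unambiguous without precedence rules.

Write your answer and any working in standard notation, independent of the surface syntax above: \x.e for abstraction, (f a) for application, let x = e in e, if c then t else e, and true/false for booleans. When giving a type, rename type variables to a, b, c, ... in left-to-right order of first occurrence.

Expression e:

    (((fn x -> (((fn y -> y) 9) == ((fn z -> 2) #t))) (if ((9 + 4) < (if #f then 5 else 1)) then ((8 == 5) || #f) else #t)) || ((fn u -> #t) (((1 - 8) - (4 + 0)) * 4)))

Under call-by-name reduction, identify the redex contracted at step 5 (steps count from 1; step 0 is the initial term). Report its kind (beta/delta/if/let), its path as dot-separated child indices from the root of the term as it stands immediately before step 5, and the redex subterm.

Answer: beta at 1 : ((\u.true) (((1 - 8) - (4 + 0)) * 4))

Trace:
step 0: (((\x.(((\y.y) 9) == ((\z.2) true))) (if ((9 + 4) < (if false then 5 else 1)) then ((8 == 5) || false) else true)) || ((\u.true) (((1 - 8) - (4 + 0)) * 4)))
step 1: [beta@0] ((((\y.y) 9) == ((\z.2) true)) || ((\u.true) (((1 - 8) - (4 + 0)) * 4)))
step 2: [beta@0.0] ((9 == ((\z.2) true)) || ((\u.true) (((1 - 8) - (4 + 0)) * 4)))
step 3: [beta@0.1] ((9 == 2) || ((\u.true) (((1 - 8) - (4 + 0)) * 4)))
step 4: [delta@0] (false || ((\u.true) (((1 - 8) - (4 + 0)) * 4)))
step 5: [beta@1] (false || true)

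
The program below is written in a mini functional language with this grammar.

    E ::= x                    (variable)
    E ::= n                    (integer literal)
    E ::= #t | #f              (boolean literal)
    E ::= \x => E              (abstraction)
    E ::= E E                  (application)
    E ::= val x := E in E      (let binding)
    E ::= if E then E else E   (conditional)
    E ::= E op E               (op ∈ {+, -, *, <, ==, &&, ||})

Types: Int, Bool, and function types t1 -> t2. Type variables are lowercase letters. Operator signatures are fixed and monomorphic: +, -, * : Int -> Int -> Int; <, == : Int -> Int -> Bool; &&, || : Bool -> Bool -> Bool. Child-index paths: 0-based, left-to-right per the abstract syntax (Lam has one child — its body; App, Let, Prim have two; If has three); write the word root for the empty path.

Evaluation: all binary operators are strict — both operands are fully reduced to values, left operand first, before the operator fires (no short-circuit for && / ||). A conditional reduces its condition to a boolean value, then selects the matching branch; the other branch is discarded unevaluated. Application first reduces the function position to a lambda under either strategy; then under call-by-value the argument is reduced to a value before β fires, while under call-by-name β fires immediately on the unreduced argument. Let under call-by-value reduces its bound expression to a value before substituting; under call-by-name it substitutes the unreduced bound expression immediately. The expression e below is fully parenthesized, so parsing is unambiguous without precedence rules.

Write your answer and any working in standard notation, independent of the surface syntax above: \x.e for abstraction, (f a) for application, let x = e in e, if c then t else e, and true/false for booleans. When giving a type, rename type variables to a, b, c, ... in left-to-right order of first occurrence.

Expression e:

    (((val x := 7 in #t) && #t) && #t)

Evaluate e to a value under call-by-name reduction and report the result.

Answer: true

Working:
step 0: (((let x = 7 in true) && true) && true)
step 1: [let@0.0] ((true && true) && true)
step 2: [delta@0] (true && true)
step 3: [delta@root] true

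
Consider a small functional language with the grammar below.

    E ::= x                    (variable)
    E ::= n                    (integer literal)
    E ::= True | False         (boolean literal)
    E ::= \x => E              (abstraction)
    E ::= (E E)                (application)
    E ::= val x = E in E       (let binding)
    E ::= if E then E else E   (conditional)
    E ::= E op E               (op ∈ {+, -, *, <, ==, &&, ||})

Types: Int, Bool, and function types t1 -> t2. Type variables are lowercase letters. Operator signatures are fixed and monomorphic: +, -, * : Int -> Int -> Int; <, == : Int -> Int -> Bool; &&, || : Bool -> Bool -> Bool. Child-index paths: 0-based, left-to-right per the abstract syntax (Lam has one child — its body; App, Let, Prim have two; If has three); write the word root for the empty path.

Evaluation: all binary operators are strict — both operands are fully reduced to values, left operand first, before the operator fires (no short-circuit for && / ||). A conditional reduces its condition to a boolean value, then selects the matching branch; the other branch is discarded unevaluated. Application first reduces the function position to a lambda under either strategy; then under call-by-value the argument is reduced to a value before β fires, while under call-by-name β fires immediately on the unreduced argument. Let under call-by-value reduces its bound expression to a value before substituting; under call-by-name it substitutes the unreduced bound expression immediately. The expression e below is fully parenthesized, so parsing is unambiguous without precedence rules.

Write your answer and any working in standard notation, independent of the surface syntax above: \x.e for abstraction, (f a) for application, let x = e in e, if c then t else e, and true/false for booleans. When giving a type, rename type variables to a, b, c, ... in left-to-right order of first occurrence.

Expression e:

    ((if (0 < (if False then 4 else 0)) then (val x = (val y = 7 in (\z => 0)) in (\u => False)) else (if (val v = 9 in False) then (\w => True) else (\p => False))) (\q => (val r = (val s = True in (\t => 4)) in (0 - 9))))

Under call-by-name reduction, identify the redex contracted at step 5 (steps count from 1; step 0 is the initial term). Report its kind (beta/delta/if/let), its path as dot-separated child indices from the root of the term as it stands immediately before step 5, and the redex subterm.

Answer: if at 0 : (if false then (\w.true) else (\p.false))

Trace:
step 0: ((if (0 < (if false then 4 else 0)) then (let x = (let y = 7 in (\z.0)) in (\u.false)) else (if (let v = 9 in false) then (\w.true) else (\p.false))) (\q.(let r = (let s = true in (\t.4)) in (0 - 9))))
step 1: [if@0.0.1] ((if (0 < 0) then (let x = (let y = 7 in (\z.0)) in (\u.false)) else (if (let v = 9 in false) then (\w.true) else (\p.false))) (\q.(let r = (let s = true in (\t.4)) in (0 - 9))))
step 2: [delta@0.0] ((if false then (let x = (let y = 7 in (\z.0)) in (\u.false)) else (if (let v = 9 in false) then (\w.true) else (\p.false))) (\q.(let r = (let s = true in (\t.4)) in (0 - 9))))
step 3: [if@0] ((if (let v = 9 in false) then (\w.true) else (\p.false)) (\q.(let r = (let s = true in (\t.4)) in (0 - 9))))
step 4: [let@0.0] ((if false then (\w.true) else (\p.false)) (\q.(let r = (let s = true in (\t.4)) in (0 - 9))))
step 5: [if@0] ((\p.false) (\q.(let r = (let s = true in (\t.4)) in (0 - 9))))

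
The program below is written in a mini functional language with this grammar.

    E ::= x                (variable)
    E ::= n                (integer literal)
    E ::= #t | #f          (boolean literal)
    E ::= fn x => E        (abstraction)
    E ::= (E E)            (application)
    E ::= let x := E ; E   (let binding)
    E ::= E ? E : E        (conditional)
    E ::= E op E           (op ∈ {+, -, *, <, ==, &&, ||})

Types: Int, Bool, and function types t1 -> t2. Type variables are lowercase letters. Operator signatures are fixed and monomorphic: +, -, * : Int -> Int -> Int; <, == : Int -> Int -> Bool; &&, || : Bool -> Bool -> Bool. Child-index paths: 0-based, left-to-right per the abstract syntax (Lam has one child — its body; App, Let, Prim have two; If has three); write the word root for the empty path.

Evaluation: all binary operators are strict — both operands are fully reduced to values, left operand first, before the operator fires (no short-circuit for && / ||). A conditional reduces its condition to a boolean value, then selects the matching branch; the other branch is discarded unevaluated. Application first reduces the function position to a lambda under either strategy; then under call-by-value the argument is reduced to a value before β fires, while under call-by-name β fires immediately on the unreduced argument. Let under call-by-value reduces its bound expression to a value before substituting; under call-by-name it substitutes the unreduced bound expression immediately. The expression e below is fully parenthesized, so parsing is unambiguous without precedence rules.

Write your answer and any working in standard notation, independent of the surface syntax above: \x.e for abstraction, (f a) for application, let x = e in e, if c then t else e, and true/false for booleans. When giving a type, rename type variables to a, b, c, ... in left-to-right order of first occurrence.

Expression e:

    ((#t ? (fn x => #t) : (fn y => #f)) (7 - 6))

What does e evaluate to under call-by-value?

Trace:
step 0: ((if true then (\x.true) else (\y.false)) (7 - 6))
step 1: [if@0] ((\x.true) (7 - 6))
step 2: [delta@1] ((\x.true) 1)
step 3: [beta@root] true

Answer: true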